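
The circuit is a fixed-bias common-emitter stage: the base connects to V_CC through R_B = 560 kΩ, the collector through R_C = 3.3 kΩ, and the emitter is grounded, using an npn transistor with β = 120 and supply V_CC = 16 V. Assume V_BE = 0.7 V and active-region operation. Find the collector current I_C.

I_C ≈ 3.3 mA

Base loop: V_CC = I_B·R_B + V_BE, so I_B = (16 − 0.7)/560 kΩ = 0.0273 mA.
In the active region I_C = β·I_B = 120 × 0.0273 = 3.28 mA.
Collector loop: V_CE = V_CC − I_C·R_C = 16 − 3.28×3.3 = 5.18 V.
Since V_CE = 5.18 V > V_CE(sat) ≈ 0.2 V, the transistor is in the active region as assumed.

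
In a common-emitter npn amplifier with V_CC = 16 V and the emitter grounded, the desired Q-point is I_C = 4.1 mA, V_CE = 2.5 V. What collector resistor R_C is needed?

Collector loop: V_CC = I_C·R_C + V_CE.
R_C = (V_CC − V_CE)/I_C = (16 − 2.5)/4.1 = 3.29 kΩ.

R_C ≈ 3.3 kΩ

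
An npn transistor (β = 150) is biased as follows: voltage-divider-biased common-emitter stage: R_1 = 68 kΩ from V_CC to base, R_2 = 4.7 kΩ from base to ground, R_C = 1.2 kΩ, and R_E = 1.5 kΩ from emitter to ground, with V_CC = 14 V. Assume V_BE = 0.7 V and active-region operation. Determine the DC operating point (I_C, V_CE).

I_C ≈ 0.13 mA, V_CE ≈ 14 V

Thevenize the base divider: V_Th = V_CC·R_2/(R_1+R_2) = 14×4.7/72.7 = 0.905 V, R_Th = R_1‖R_2 = 4.4 kΩ.
Base-emitter loop: V_Th = I_B·R_Th + V_BE + (β+1)I_B·R_E, so I_B = (0.905 − 0.7) / (4.4 + 151×1.5) = 0.000888 mA.
I_C = β·I_B = 150×0.000888 = 0.133 mA, and I_E = (β+1)I_B = 0.134 mA.
V_CE = V_CC − I_C·R_C − I_E·R_E = 14 − 0.133×1.2 − 0.134×1.5 = 13.6 V.
V_CE = 13.6 V > 0.2 V confirms active-region operation.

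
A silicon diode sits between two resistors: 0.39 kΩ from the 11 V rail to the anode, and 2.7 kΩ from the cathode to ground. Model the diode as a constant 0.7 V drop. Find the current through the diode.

I ≈ 3.3 mA

The two resistors are in series with the diode, so KVL gives 11 = I·0.39 + 0.7 + I·2.7.
I = (11 − 0.7) / (0.39 + 2.7) kΩ = 10.3 / 3.09 = 3.33 mA.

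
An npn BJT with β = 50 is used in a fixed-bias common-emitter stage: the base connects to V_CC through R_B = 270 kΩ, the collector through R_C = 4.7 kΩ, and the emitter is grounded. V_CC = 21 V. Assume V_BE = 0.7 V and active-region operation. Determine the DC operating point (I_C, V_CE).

Base loop: V_CC = I_B·R_B + V_BE, so I_B = (21 − 0.7)/270 kΩ = 0.0752 mA.
In the active region I_C = β·I_B = 50 × 0.0752 = 3.76 mA.
Collector loop: V_CE = V_CC − I_C·R_C = 21 − 3.76×4.7 = 3.33 V.
Since V_CE = 3.33 V > V_CE(sat) ≈ 0.2 V, the transistor is in the active region as assumed.

I_C ≈ 3.8 mA, V_CE ≈ 3.3 V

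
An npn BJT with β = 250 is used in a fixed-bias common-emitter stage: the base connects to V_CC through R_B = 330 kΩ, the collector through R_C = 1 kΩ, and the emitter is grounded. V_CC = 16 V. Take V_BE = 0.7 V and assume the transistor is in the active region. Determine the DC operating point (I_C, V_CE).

Base loop: V_CC = I_B·R_B + V_BE, so I_B = (16 − 0.7)/330 kΩ = 0.0464 mA.
In the active region I_C = β·I_B = 250 × 0.0464 = 11.6 mA.
Collector loop: V_CE = V_CC − I_C·R_C = 16 − 11.6×1 = 4.41 V.
Since V_CE = 4.41 V > V_CE(sat) ≈ 0.2 V, the transistor is in the active region as assumed.

I_C ≈ 12 mA, V_CE ≈ 4.4 V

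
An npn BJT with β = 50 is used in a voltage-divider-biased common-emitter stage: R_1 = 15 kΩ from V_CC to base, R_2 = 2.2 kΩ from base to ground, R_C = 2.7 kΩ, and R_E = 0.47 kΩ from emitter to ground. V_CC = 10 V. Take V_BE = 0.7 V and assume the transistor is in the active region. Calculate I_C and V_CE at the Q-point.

Thevenize the base divider: V_Th = V_CC·R_2/(R_1+R_2) = 10×2.2/17.2 = 1.28 V, R_Th = R_1‖R_2 = 1.92 kΩ.
Base-emitter loop: V_Th = I_B·R_Th + V_BE + (β+1)I_B·R_E, so I_B = (1.28 − 0.7) / (1.92 + 51×0.47) = 0.0224 mA.
I_C = β·I_B = 50×0.0224 = 1.12 mA, and I_E = (β+1)I_B = 1.14 mA.
V_CE = V_CC − I_C·R_C − I_E·R_E = 10 − 1.12×2.7 − 1.14×0.47 = 6.44 V.
V_CE = 6.44 V > 0.2 V confirms active-region operation.

I_C ≈ 1.1 mA, V_CE ≈ 6.4 V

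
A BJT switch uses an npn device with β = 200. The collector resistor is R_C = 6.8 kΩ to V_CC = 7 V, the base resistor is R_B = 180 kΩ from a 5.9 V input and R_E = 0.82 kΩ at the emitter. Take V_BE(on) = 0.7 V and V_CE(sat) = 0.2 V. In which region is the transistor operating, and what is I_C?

saturation; I_C ≈ 0.89 mA

Assume active: I_B = (5.9 − 0.7)/(180 + 201×0.82) = 0.0151 mA, I_C = β·I_B = 3.02 mA.
Then V_CE = 7 − 3.02×6.8 − 3.03×0.82 = -16 V < 0.2 V — the active assumption fails.
Re-solve with V_CE = 0.2 V. KCL at the emitter: V_E/R_E = (V_BB−0.7−V_E)/R_B + (V_CC−0.2−V_E)/R_C, giving V_E = 0.75 V.
I_C = (V_CC − 0.2 − V_E)/R_C = (6.8 − 0.75)/6.8 = 0.89 mA.
Check: I_B = (5.2 − 0.75)/180 = 0.0247 mA, and β·I_B = 4.94 mA > I_C, confirming saturation.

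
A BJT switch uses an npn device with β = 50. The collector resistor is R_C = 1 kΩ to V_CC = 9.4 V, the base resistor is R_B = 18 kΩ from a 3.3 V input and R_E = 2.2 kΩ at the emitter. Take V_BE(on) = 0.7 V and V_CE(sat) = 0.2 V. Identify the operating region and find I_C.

active; I_C ≈ 1 mA

Assume active. Base-emitter loop: I_B = (V_BB − V_BE)/(R_B + (β+1)R_E) = (3.3 − 0.7)/(18 + 51×2.2) = 0.02 mA.
I_C = β·I_B = 50×0.02 = 0.998 mA.
V_CE = V_CC − I_C·R_C − I_E·R_E = 9.4 − 0.998×1 − 1.02×2.2 = 6.16 V > V_CE(sat), so the active-region assumption holds.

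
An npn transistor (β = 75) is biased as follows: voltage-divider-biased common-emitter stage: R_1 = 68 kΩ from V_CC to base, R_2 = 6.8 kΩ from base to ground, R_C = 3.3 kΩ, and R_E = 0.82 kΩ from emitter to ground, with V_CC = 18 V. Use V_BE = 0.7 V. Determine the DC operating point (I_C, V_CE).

Thevenize the base divider: V_Th = V_CC·R_2/(R_1+R_2) = 18×6.8/74.8 = 1.64 V, R_Th = R_1‖R_2 = 6.18 kΩ.
Base-emitter loop: V_Th = I_B·R_Th + V_BE + (β+1)I_B·R_E, so I_B = (1.64 − 0.7) / (6.18 + 76×0.82) = 0.0137 mA.
I_C = β·I_B = 75×0.0137 = 1.03 mA, and I_E = (β+1)I_B = 1.04 mA.
V_CE = V_CC − I_C·R_C − I_E·R_E = 18 − 1.03×3.3 − 1.04×0.82 = 13.8 V.
V_CE = 13.8 V > 0.2 V confirms active-region operation.

I_C ≈ 1 mA, V_CE ≈ 14 V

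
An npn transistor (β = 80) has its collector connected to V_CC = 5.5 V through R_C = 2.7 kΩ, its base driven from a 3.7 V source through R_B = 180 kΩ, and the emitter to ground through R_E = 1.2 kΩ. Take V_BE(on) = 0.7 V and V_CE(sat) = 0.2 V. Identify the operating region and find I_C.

active; I_C ≈ 0.87 mA

Assume active. Base-emitter loop: I_B = (V_BB − V_BE)/(R_B + (β+1)R_E) = (3.7 − 0.7)/(180 + 81×1.2) = 0.0108 mA.
I_C = β·I_B = 80×0.0108 = 0.866 mA.
V_CE = V_CC − I_C·R_C − I_E·R_E = 5.5 − 0.866×2.7 − 0.877×1.2 = 2.11 V > V_CE(sat), so the active-region assumption holds.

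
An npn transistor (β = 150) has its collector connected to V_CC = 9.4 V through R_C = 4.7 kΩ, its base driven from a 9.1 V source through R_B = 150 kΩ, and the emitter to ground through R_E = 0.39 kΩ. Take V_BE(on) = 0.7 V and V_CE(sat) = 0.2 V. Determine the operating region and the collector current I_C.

Assume active: I_B = (9.1 − 0.7)/(150 + 151×0.39) = 0.0402 mA, I_C = β·I_B = 6.03 mA.
Then V_CE = 9.4 − 6.03×4.7 − 6.07×0.39 = -21.3 V < 0.2 V — the active assumption fails.
Re-solve with V_CE = 0.2 V. KCL at the emitter: V_E/R_E = (V_BB−0.7−V_E)/R_B + (V_CC−0.2−V_E)/R_C, giving V_E = 0.723 V.
I_C = (V_CC − 0.2 − V_E)/R_C = (9.2 − 0.723)/4.7 = 1.8 mA.
Check: I_B = (8.4 − 0.723)/150 = 0.0512 mA, and β·I_B = 7.68 mA > I_C, confirming saturation.

saturation; I_C ≈ 1.8 mA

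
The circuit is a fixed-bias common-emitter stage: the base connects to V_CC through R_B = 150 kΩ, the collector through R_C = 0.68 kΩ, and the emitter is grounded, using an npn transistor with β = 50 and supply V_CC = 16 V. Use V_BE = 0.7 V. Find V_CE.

V_CE ≈ 13 V

Base loop: V_CC = I_B·R_B + V_BE, so I_B = (16 − 0.7)/150 kΩ = 0.102 mA.
In the active region I_C = β·I_B = 50 × 0.102 = 5.1 mA.
Collector loop: V_CE = V_CC − I_C·R_C = 16 − 5.1×0.68 = 12.5 V.
Since V_CE = 12.5 V > V_CE(sat) ≈ 0.2 V, the transistor is in the active region as assumed.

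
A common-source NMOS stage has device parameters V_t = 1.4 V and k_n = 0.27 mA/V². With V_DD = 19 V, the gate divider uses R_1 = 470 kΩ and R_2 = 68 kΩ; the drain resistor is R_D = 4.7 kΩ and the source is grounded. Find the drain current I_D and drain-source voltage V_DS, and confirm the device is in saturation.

I_D ≈ 0.14 mA, V_DS ≈ 18 V

V_G = V_DD·R_2/(R_1+R_2) = 19×68/538 = 2.4 V. With the source grounded, V_GS = V_G = 2.4 V.
Assume saturation: I_D = (k_n/2)(V_GS − V_t)² = (0.27/2)×(2.4 − 1.4)² = 0.135×1² = 0.135 mA.
V_DS = V_DD − I_D·R_D = 19 − 0.135×4.7 = 18.4 V.
Saturation requires V_DS ≥ V_GS − V_t = 1 V; 18.4 ≥ 1 ✓.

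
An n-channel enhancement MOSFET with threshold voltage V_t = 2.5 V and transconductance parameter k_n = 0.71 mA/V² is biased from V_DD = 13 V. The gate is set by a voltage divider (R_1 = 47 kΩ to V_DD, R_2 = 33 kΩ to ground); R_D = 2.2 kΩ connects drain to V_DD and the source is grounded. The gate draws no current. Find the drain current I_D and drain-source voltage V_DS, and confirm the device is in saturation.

I_D ≈ 2.9 mA, V_DS ≈ 6.6 V

V_G = V_DD·R_2/(R_1+R_2) = 13×33/80 = 5.36 V. With the source grounded, V_GS = V_G = 5.36 V.
Assume saturation: I_D = (k_n/2)(V_GS − V_t)² = (0.71/2)×(5.36 − 2.5)² = 0.355×2.86² = 2.91 mA.
V_DS = V_DD − I_D·R_D = 13 − 2.91×2.2 = 6.6 V.
Saturation requires V_DS ≥ V_GS − V_t = 2.86 V; 6.6 ≥ 2.86 ✓.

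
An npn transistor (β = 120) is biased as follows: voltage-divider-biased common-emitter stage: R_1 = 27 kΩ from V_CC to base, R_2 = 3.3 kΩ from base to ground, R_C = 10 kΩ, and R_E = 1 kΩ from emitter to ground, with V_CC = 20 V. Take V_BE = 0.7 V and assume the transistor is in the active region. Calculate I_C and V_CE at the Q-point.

I_C ≈ 1.4 mA, V_CE ≈ 4.2 V

Thevenize the base divider: V_Th = V_CC·R_2/(R_1+R_2) = 20×3.3/30.3 = 2.18 V, R_Th = R_1‖R_2 = 2.94 kΩ.
Base-emitter loop: V_Th = I_B·R_Th + V_BE + (β+1)I_B·R_E, so I_B = (2.18 − 0.7) / (2.94 + 121×1) = 0.0119 mA.
I_C = β·I_B = 120×0.0119 = 1.43 mA, and I_E = (β+1)I_B = 1.44 mA.
V_CE = V_CC − I_C·R_C − I_E·R_E = 20 − 1.43×10 − 1.44×1 = 4.24 V.
V_CE = 4.24 V > 0.2 V confirms active-region operation.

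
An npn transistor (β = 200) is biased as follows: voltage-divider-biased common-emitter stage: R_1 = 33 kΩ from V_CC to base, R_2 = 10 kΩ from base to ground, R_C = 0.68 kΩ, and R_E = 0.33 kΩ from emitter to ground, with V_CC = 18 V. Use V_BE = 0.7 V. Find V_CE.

V_CE ≈ 8.5 V

Thevenize the base divider: V_Th = V_CC·R_2/(R_1+R_2) = 18×10/43 = 4.19 V, R_Th = R_1‖R_2 = 7.67 kΩ.
Base-emitter loop: V_Th = I_B·R_Th + V_BE + (β+1)I_B·R_E, so I_B = (4.19 − 0.7) / (7.67 + 201×0.33) = 0.0471 mA.
I_C = β·I_B = 200×0.0471 = 9.42 mA, and I_E = (β+1)I_B = 9.47 mA.
V_CE = V_CC − I_C·R_C − I_E·R_E = 18 − 9.42×0.68 − 9.47×0.33 = 8.47 V.
V_CE = 8.47 V > 0.2 V confirms active-region operation.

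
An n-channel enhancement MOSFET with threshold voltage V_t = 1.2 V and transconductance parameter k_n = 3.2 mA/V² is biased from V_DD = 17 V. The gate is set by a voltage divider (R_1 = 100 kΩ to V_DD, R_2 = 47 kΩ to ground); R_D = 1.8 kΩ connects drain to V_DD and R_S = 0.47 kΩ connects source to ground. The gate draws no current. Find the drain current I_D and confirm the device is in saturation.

V_G = V_DD·R_2/(R_1+R_2) = 17×47/147 = 5.44 V.
Assume saturation: I_D = (k_n/2)(V_GS − V_t)² with V_GS = V_G − I_D·R_S = 5.44 − 0.47·I_D.
Substituting gives 0.353·I_D² − 7.37·I_D + 28.7 = 0, with roots I_D = 5.18 or 15.7 mA.
The root I_D = 15.7 mA gives V_GS = -1.93 V ≤ V_t, so take I_D = 5.18 mA.
Then V_GS = 3 V and V_DS = V_DD − I_D(R_D+R_S) = 17 − 5.18×2.27 = 5.24 V.
Saturation requires V_DS ≥ V_GS − V_t = 1.8 V; 5.24 ≥ 1.8 ✓.

I_D ≈ 5.2 mA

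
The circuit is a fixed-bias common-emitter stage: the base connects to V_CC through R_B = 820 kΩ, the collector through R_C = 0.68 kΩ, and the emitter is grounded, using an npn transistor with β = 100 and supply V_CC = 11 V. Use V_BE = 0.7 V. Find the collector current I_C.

Base loop: V_CC = I_B·R_B + V_BE, so I_B = (11 − 0.7)/820 kΩ = 0.0126 mA.
In the active region I_C = β·I_B = 100 × 0.0126 = 1.26 mA.
Collector loop: V_CE = V_CC − I_C·R_C = 11 − 1.26×0.68 = 10.1 V.
Since V_CE = 10.1 V > V_CE(sat) ≈ 0.2 V, the transistor is in the active region as assumed.

I_C ≈ 1.3 mA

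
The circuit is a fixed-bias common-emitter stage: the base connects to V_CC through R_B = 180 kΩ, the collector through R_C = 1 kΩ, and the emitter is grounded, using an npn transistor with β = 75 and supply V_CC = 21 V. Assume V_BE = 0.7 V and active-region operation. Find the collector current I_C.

I_C ≈ 8.5 mA

Base loop: V_CC = I_B·R_B + V_BE, so I_B = (21 − 0.7)/180 kΩ = 0.113 mA.
In the active region I_C = β·I_B = 75 × 0.113 = 8.46 mA.
Collector loop: V_CE = V_CC − I_C·R_C = 21 − 8.46×1 = 12.5 V.
Since V_CE = 12.5 V > V_CE(sat) ≈ 0.2 V, the transistor is in the active region as assumed.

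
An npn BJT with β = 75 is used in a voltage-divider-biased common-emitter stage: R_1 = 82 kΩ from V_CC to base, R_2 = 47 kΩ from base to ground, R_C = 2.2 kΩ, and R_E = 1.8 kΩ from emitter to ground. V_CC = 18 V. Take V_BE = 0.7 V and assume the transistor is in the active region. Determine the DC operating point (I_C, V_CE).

I_C ≈ 2.6 mA, V_CE ≈ 7.4 V

Thevenize the base divider: V_Th = V_CC·R_2/(R_1+R_2) = 18×47/129 = 6.56 V, R_Th = R_1‖R_2 = 29.9 kΩ.
Base-emitter loop: V_Th = I_B·R_Th + V_BE + (β+1)I_B·R_E, so I_B = (6.56 − 0.7) / (29.9 + 76×1.8) = 0.0351 mA.
I_C = β·I_B = 75×0.0351 = 2.64 mA, and I_E = (β+1)I_B = 2.67 mA.
V_CE = V_CC − I_C·R_C − I_E·R_E = 18 − 2.64×2.2 − 2.67×1.8 = 7.39 V.
V_CE = 7.39 V > 0.2 V confirms active-region operation.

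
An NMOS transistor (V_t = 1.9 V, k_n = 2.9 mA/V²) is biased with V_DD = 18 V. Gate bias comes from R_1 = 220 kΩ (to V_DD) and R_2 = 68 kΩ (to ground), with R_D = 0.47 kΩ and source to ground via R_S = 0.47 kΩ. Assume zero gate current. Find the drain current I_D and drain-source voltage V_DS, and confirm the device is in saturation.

I_D ≈ 2.3 mA, V_DS ≈ 16 V

V_G = V_DD·R_2/(R_1+R_2) = 18×68/288 = 4.25 V.
Assume saturation: I_D = (k_n/2)(V_GS − V_t)² with V_GS = V_G − I_D·R_S = 4.25 − 0.47·I_D.
Substituting gives 0.32·I_D² − 4.2·I_D + 8.01 = 0, with roots I_D = 2.31 or 10.8 mA.
The root I_D = 10.8 mA gives V_GS = -0.83 V ≤ V_t, so take I_D = 2.31 mA.
Then V_GS = 3.16 V and V_DS = V_DD − I_D(R_D+R_S) = 18 − 2.31×0.94 = 15.8 V.
Saturation requires V_DS ≥ V_GS − V_t = 1.26 V; 15.8 ≥ 1.26 ✓.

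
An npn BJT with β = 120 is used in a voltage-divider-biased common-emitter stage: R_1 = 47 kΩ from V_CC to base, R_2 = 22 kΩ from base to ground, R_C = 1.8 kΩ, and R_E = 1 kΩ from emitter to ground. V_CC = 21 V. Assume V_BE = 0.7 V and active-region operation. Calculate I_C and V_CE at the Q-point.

I_C ≈ 5.3 mA, V_CE ≈ 6.1 V

Thevenize the base divider: V_Th = V_CC·R_2/(R_1+R_2) = 21×22/69 = 6.7 V, R_Th = R_1‖R_2 = 15 kΩ.
Base-emitter loop: V_Th = I_B·R_Th + V_BE + (β+1)I_B·R_E, so I_B = (6.7 − 0.7) / (15 + 121×1) = 0.0441 mA.
I_C = β·I_B = 120×0.0441 = 5.29 mA, and I_E = (β+1)I_B = 5.33 mA.
V_CE = V_CC − I_C·R_C − I_E·R_E = 21 − 5.29×1.8 − 5.33×1 = 6.14 V.
V_CE = 6.14 V > 0.2 V confirms active-region operation.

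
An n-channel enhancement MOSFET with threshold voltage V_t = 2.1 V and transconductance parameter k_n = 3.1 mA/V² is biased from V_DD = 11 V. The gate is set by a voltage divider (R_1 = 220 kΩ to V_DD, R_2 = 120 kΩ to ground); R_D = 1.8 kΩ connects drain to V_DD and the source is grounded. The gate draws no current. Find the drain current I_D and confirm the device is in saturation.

V_G = V_DD·R_2/(R_1+R_2) = 11×120/340 = 3.88 V. With the source grounded, V_GS = V_G = 3.88 V.
Assume saturation: I_D = (k_n/2)(V_GS − V_t)² = (3.1/2)×(3.88 − 2.1)² = 1.55×1.78² = 4.92 mA.
V_DS = V_DD − I_D·R_D = 11 − 4.92×1.8 = 2.14 V.
Saturation requires V_DS ≥ V_GS − V_t = 1.78 V; 2.14 ≥ 1.78 ✓.

I_D ≈ 4.9 mA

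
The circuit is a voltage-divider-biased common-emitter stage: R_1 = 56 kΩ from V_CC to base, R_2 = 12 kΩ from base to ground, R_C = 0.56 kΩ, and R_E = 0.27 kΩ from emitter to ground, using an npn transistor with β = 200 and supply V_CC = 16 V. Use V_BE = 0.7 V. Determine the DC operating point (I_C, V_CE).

Thevenize the base divider: V_Th = V_CC·R_2/(R_1+R_2) = 16×12/68 = 2.82 V, R_Th = R_1‖R_2 = 9.88 kΩ.
Base-emitter loop: V_Th = I_B·R_Th + V_BE + (β+1)I_B·R_E, so I_B = (2.82 − 0.7) / (9.88 + 201×0.27) = 0.0331 mA.
I_C = β·I_B = 200×0.0331 = 6.62 mA, and I_E = (β+1)I_B = 6.65 mA.
V_CE = V_CC − I_C·R_C − I_E·R_E = 16 − 6.62×0.56 − 6.65×0.27 = 10.5 V.
V_CE = 10.5 V > 0.2 V confirms active-region operation.

I_C ≈ 6.6 mA, V_CE ≈ 10 V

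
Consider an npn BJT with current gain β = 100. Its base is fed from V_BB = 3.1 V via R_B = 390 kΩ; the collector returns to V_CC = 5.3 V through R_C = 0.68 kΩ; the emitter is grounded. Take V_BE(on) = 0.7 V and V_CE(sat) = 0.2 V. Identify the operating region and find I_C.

Assume active. Base-emitter loop: I_B = (V_BB − V_BE)/R_B = (3.1 − 0.7)/390 = 0.00615 mA.
I_C = β·I_B = 100×0.00615 = 0.615 mA.
V_CE = V_CC − I_C·R_C = 5.3 − 0.615×0.68 = 4.88 V > V_CE(sat), so the active-region assumption holds.

active; I_C ≈ 0.62 mA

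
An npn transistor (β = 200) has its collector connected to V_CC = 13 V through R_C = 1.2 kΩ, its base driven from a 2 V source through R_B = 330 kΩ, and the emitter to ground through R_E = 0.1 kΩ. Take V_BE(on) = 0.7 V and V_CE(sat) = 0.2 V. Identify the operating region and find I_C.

active; I_C ≈ 0.74 mA

Assume active. Base-emitter loop: I_B = (V_BB − V_BE)/(R_B + (β+1)R_E) = (2 − 0.7)/(330 + 201×0.1) = 0.00371 mA.
I_C = β·I_B = 200×0.00371 = 0.743 mA.
V_CE = V_CC − I_C·R_C − I_E·R_E = 13 − 0.743×1.2 − 0.746×0.1 = 12 V > V_CE(sat), so the active-region assumption holds.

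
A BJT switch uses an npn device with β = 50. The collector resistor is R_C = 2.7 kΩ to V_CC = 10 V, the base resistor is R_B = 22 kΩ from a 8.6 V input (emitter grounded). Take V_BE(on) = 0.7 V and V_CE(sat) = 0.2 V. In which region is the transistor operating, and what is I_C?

Assume active: I_B = (8.6 − 0.7)/22 = 0.359 mA, giving I_C = β·I_B = 18 mA.
But then V_CE = 10 − 18×2.7 = -38.5 V < V_CE(sat) = 0.2 V — impossible in the active region.
So the transistor is saturated. With V_CE = 0.2 V, I_C = (V_CC − 0.2)/R_C = 9.8/2.7 = 3.63 mA.
Check: β·I_B = 18 mA > I_C = 3.63 mA, confirming saturation.

saturation; I_C ≈ 3.6 mA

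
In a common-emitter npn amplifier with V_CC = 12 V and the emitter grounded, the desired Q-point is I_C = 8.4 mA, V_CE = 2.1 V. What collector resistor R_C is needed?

Collector loop: V_CC = I_C·R_C + V_CE.
R_C = (V_CC − V_CE)/I_C = (12 − 2.1)/8.4 = 1.18 kΩ.

R_C ≈ 1.2 kΩ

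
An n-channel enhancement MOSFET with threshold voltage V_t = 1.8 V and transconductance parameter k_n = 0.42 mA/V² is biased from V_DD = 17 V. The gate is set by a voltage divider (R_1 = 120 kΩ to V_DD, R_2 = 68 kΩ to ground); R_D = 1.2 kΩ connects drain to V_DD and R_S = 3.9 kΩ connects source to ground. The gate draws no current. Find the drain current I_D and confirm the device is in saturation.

I_D ≈ 0.66 mA

V_G = V_DD·R_2/(R_1+R_2) = 17×68/188 = 6.15 V.
Assume saturation: I_D = (k_n/2)(V_GS − V_t)² with V_GS = V_G − I_D·R_S = 6.15 − 3.9·I_D.
Substituting gives 3.19·I_D² − 8.12·I_D + 3.97 = 0, with roots I_D = 0.66 or 1.88 mA.
The root I_D = 1.88 mA gives V_GS = -1.19 V ≤ V_t, so take I_D = 0.66 mA.
Then V_GS = 3.57 V and V_DS = V_DD − I_D(R_D+R_S) = 17 − 0.66×5.1 = 13.6 V.
Saturation requires V_DS ≥ V_GS − V_t = 1.77 V; 13.6 ≥ 1.77 ✓.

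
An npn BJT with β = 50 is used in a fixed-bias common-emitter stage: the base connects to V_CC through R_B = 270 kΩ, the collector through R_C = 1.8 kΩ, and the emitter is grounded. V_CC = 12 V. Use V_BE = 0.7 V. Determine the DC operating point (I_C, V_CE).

I_C ≈ 2.1 mA, V_CE ≈ 8.2 V

Base loop: V_CC = I_B·R_B + V_BE, so I_B = (12 − 0.7)/270 kΩ = 0.0419 mA.
In the active region I_C = β·I_B = 50 × 0.0419 = 2.09 mA.
Collector loop: V_CE = V_CC − I_C·R_C = 12 − 2.09×1.8 = 8.23 V.
Since V_CE = 8.23 V > V_CE(sat) ≈ 0.2 V, the transistor is in the active region as assumed.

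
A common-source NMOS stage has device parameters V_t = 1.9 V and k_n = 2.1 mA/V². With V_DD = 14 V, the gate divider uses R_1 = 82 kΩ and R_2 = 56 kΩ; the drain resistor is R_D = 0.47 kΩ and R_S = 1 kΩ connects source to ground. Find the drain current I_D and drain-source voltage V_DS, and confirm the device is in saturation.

I_D ≈ 2.3 mA, V_DS ≈ 11 V

V_G = V_DD·R_2/(R_1+R_2) = 14×56/138 = 5.68 V.
Assume saturation: I_D = (k_n/2)(V_GS − V_t)² with V_GS = V_G − I_D·R_S = 5.68 − 1·I_D.
Substituting gives 1.05·I_D² − 8.94·I_D + 15 = 0, with roots I_D = 2.3 or 6.21 mA.
The root I_D = 6.21 mA gives V_GS = -0.533 V ≤ V_t, so take I_D = 2.3 mA.
Then V_GS = 3.38 V and V_DS = V_DD − I_D(R_D+R_S) = 14 − 2.3×1.47 = 10.6 V.
Saturation requires V_DS ≥ V_GS − V_t = 1.48 V; 10.6 ≥ 1.48 ✓.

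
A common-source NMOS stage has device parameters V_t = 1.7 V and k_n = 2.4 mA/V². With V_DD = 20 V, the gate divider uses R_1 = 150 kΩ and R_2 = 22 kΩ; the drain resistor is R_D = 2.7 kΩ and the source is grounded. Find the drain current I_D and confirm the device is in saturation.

I_D ≈ 0.88 mA

V_G = V_DD·R_2/(R_1+R_2) = 20×22/172 = 2.56 V. With the source grounded, V_GS = V_G = 2.56 V.
Assume saturation: I_D = (k_n/2)(V_GS − V_t)² = (2.4/2)×(2.56 − 1.7)² = 1.2×0.858² = 0.884 mA.
V_DS = V_DD − I_D·R_D = 20 − 0.884×2.7 = 17.6 V.
Saturation requires V_DS ≥ V_GS − V_t = 0.858 V; 17.6 ≥ 0.858 ✓.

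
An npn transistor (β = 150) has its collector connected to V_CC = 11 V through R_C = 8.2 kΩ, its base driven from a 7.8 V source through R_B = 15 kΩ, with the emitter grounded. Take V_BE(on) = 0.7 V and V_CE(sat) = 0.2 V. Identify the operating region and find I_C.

saturation; I_C ≈ 1.3 mA

Assume active: I_B = (7.8 − 0.7)/15 = 0.473 mA, giving I_C = β·I_B = 71 mA.
But then V_CE = 11 − 71×8.2 = -571 V < V_CE(sat) = 0.2 V — impossible in the active region.
So the transistor is saturated. With V_CE = 0.2 V, I_C = (V_CC − 0.2)/R_C = 10.8/8.2 = 1.32 mA.
Check: β·I_B = 71 mA > I_C = 1.32 mA, confirming saturation.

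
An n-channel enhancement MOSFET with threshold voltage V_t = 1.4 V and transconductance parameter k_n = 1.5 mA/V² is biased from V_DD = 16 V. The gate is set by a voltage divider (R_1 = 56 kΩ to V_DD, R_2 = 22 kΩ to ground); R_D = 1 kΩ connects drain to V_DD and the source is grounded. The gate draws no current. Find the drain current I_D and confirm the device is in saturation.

I_D ≈ 7.3 mA

V_G = V_DD·R_2/(R_1+R_2) = 16×22/78 = 4.51 V. With the source grounded, V_GS = V_G = 4.51 V.
Assume saturation: I_D = (k_n/2)(V_GS − V_t)² = (1.5/2)×(4.51 − 1.4)² = 0.75×3.11² = 7.27 mA.
V_DS = V_DD − I_D·R_D = 16 − 7.27×1 = 8.73 V.
Saturation requires V_DS ≥ V_GS − V_t = 3.11 V; 8.73 ≥ 3.11 ✓.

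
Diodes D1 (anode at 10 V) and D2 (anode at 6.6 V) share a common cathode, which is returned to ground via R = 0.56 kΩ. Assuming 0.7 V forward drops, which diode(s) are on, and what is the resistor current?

Assume both conduct. Then node N would need to be at both 10−0.7 = 9.3 V and 6.6−0.7 = 5.9 V, which is impossible.
Assume only D1 conducts: V_N = 10 − 0.7 = 9.3 V, so I_R = 9.3/0.56 = 16.6 mA.
Check D2: its anode-to-cathode voltage is 6.6 − 9.3 = -2.7 V < 0.7 V, so it is off. The assumption is consistent.

Only D1 conducts; I_R ≈ 17 mA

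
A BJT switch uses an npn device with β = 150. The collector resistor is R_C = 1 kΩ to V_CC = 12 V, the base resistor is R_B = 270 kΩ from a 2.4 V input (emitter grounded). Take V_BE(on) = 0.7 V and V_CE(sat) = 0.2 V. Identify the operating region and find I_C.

Assume active. Base-emitter loop: I_B = (V_BB − V_BE)/R_B = (2.4 − 0.7)/270 = 0.0063 mA.
I_C = β·I_B = 150×0.0063 = 0.944 mA.
V_CE = V_CC − I_C·R_C = 12 − 0.944×1 = 11.1 V > V_CE(sat), so the active-region assumption holds.

active; I_C ≈ 0.94 mA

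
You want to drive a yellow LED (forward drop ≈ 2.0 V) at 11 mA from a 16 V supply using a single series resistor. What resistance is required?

R ≈ 1.3 kΩ

The resistor drops V_S − V_D = 16 − 2.0 = 14 V at 11 mA.
R = 14 V / 11 mA = 1.27 kΩ.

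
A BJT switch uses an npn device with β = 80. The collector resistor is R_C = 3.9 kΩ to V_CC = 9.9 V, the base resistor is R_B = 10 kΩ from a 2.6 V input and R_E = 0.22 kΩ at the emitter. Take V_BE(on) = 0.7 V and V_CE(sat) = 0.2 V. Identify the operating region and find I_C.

Assume active: I_B = (2.6 − 0.7)/(10 + 81×0.22) = 0.0683 mA, I_C = β·I_B = 5.46 mA.
Then V_CE = 9.9 − 5.46×3.9 − 5.53×0.22 = -12.6 V < 0.2 V — the active assumption fails.
Re-solve with V_CE = 0.2 V. KCL at the emitter: V_E/R_E = (V_BB−0.7−V_E)/R_B + (V_CC−0.2−V_E)/R_C, giving V_E = 0.546 V.
I_C = (V_CC − 0.2 − V_E)/R_C = (9.7 − 0.546)/3.9 = 2.35 mA.
Check: I_B = (1.9 − 0.546)/10 = 0.135 mA, and β·I_B = 10.8 mA > I_C, confirming saturation.

saturation; I_C ≈ 2.3 mA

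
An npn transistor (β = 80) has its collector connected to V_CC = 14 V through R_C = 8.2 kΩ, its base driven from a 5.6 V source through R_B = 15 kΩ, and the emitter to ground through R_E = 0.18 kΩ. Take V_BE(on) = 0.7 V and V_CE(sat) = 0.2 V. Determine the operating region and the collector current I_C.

Assume active: I_B = (5.6 − 0.7)/(15 + 81×0.18) = 0.166 mA, I_C = β·I_B = 13.3 mA.
Then V_CE = 14 − 13.3×8.2 − 13.4×0.18 = -97.1 V < 0.2 V — the active assumption fails.
Re-solve with V_CE = 0.2 V. KCL at the emitter: V_E/R_E = (V_BB−0.7−V_E)/R_B + (V_CC−0.2−V_E)/R_C, giving V_E = 0.35 V.
I_C = (V_CC − 0.2 − V_E)/R_C = (13.8 − 0.35)/8.2 = 1.64 mA.
Check: I_B = (4.9 − 0.35)/15 = 0.303 mA, and β·I_B = 24.3 mA > I_C, confirming saturation.

saturation; I_C ≈ 1.6 mA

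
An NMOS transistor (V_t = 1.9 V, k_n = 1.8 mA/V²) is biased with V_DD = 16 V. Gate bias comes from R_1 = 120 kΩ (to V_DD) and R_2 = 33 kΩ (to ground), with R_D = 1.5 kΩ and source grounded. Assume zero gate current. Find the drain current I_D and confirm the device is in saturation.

I_D ≈ 2.2 mA

V_G = V_DD·R_2/(R_1+R_2) = 16×33/153 = 3.45 V. With the source grounded, V_GS = V_G = 3.45 V.
Assume saturation: I_D = (k_n/2)(V_GS − V_t)² = (1.8/2)×(3.45 − 1.9)² = 0.9×1.55² = 2.16 mA.
V_DS = V_DD − I_D·R_D = 16 − 2.16×1.5 = 12.8 V.
Saturation requires V_DS ≥ V_GS − V_t = 1.55 V; 12.8 ≥ 1.55 ✓.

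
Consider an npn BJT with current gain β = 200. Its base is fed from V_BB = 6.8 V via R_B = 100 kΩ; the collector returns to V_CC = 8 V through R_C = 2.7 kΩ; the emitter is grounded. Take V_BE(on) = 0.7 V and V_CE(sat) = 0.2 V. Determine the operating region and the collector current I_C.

Assume active: I_B = (6.8 − 0.7)/100 = 0.061 mA, giving I_C = β·I_B = 12.2 mA.
But then V_CE = 8 − 12.2×2.7 = -24.9 V < V_CE(sat) = 0.2 V — impossible in the active region.
So the transistor is saturated. With V_CE = 0.2 V, I_C = (V_CC − 0.2)/R_C = 7.8/2.7 = 2.89 mA.
Check: β·I_B = 12.2 mA > I_C = 2.89 mA, confirming saturation.

saturation; I_C ≈ 2.9 mA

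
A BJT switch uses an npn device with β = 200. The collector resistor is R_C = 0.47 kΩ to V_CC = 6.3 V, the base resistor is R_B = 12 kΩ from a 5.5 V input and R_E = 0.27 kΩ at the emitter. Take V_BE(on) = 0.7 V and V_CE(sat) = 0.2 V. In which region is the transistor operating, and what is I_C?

Assume active: I_B = (5.5 − 0.7)/(12 + 201×0.27) = 0.0724 mA, I_C = β·I_B = 14.5 mA.
Then V_CE = 6.3 − 14.5×0.47 − 14.6×0.27 = -4.44 V < 0.2 V — the active assumption fails.
Re-solve with V_CE = 0.2 V. KCL at the emitter: V_E/R_E = (V_BB−0.7−V_E)/R_B + (V_CC−0.2−V_E)/R_C, giving V_E = 2.26 V.
I_C = (V_CC − 0.2 − V_E)/R_C = (6.1 − 2.26)/0.47 = 8.17 mA.
Check: I_B = (4.8 − 2.26)/12 = 0.212 mA, and β·I_B = 42.3 mA > I_C, confirming saturation.

saturation; I_C ≈ 8.2 mA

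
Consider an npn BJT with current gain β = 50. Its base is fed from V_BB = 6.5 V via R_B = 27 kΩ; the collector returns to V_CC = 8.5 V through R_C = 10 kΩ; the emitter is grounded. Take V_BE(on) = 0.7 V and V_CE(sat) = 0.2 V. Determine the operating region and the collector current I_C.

saturation; I_C ≈ 0.83 mA

Assume active: I_B = (6.5 − 0.7)/27 = 0.215 mA, giving I_C = β·I_B = 10.7 mA.
But then V_CE = 8.5 − 10.7×10 = -98.9 V < V_CE(sat) = 0.2 V — impossible in the active region.
So the transistor is saturated. With V_CE = 0.2 V, I_C = (V_CC − 0.2)/R_C = 8.3/10 = 0.83 mA.
Check: β·I_B = 10.7 mA > I_C = 0.83 mA, confirming saturation.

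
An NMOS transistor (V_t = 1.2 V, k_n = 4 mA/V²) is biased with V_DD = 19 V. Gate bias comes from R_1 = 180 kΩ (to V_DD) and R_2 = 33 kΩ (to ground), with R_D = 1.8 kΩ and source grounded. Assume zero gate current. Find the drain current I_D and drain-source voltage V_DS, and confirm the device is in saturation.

V_G = V_DD·R_2/(R_1+R_2) = 19×33/213 = 2.94 V. With the source grounded, V_GS = V_G = 2.94 V.
Assume saturation: I_D = (k_n/2)(V_GS − V_t)² = (4/2)×(2.94 − 1.2)² = 2×1.74² = 6.08 mA.
V_DS = V_DD − I_D·R_D = 19 − 6.08×1.8 = 8.05 V.
Saturation requires V_DS ≥ V_GS − V_t = 1.74 V; 8.05 ≥ 1.74 ✓.

I_D ≈ 6.1 mA, V_DS ≈ 8.1 V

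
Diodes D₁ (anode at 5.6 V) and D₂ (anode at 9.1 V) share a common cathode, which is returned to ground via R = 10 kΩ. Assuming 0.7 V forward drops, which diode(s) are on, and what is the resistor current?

Only D₂ conducts; I_R ≈ 0.84 mA

Assume both conduct. Then node N would need to be at both 5.6−0.7 = 4.9 V and 9.1−0.7 = 8.4 V, which is impossible.
Assume only D₂ conducts: V_N = 9.1 − 0.7 = 8.4 V, so I_R = 8.4/10 = 0.84 mA.
Check D₁: its anode-to-cathode voltage is 5.6 − 8.4 = -2.8 V < 0.7 V, so it is off. The assumption is consistent.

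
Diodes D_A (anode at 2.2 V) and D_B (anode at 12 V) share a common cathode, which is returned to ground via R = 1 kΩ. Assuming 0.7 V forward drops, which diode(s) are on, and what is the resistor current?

Assume both conduct. Then node N would need to be at both 2.2−0.7 = 1.5 V and 12−0.7 = 11.3 V, which is impossible.
Assume only D_B conducts: V_N = 12 − 0.7 = 11.3 V, so I_R = 11.3/1 = 11.3 mA.
Check D_A: its anode-to-cathode voltage is 2.2 − 11.3 = -9.1 V < 0.7 V, so it is off. The assumption is consistent.

Only D_B conducts; I_R ≈ 11 mA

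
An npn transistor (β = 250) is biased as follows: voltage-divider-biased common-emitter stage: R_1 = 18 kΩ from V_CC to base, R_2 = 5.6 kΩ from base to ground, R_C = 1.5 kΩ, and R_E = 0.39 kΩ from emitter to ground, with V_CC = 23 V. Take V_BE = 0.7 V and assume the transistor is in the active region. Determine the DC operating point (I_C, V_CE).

I_C ≈ 12 mA, V_CE ≈ 0.98 V

Thevenize the base divider: V_Th = V_CC·R_2/(R_1+R_2) = 23×5.6/23.6 = 5.46 V, R_Th = R_1‖R_2 = 4.27 kΩ.
Base-emitter loop: V_Th = I_B·R_Th + V_BE + (β+1)I_B·R_E, so I_B = (5.46 − 0.7) / (4.27 + 251×0.39) = 0.0466 mA.
I_C = β·I_B = 250×0.0466 = 11.6 mA, and I_E = (β+1)I_B = 11.7 mA.
V_CE = V_CC − I_C·R_C − I_E·R_E = 23 − 11.6×1.5 − 11.7×0.39 = 0.978 V.
V_CE = 0.978 V > 0.2 V confirms active-region operation.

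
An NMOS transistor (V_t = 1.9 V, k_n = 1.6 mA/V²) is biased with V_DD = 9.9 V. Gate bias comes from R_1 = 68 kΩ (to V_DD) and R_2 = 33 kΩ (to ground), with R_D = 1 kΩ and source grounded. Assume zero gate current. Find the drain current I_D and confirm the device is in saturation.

V_G = V_DD·R_2/(R_1+R_2) = 9.9×33/101 = 3.23 V. With the source grounded, V_GS = V_G = 3.23 V.
Assume saturation: I_D = (k_n/2)(V_GS − V_t)² = (1.6/2)×(3.23 − 1.9)² = 0.8×1.33² = 1.43 mA.
V_DS = V_DD − I_D·R_D = 9.9 − 1.43×1 = 8.47 V.
Saturation requires V_DS ≥ V_GS − V_t = 1.33 V; 8.47 ≥ 1.33 ✓.

I_D ≈ 1.4 mA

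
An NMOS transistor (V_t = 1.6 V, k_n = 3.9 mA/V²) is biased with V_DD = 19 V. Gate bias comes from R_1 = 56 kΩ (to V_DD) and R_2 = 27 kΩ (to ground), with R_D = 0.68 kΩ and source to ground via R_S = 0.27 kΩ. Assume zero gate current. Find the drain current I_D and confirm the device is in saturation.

I_D ≈ 9 mA

V_G = V_DD·R_2/(R_1+R_2) = 19×27/83 = 6.18 V.
Assume saturation: I_D = (k_n/2)(V_GS − V_t)² with V_GS = V_G − I_D·R_S = 6.18 − 0.27·I_D.
Substituting gives 0.142·I_D² − 5.82·I_D + 40.9 = 0, with roots I_D = 9.01 or 32 mA.
The root I_D = 32 mA gives V_GS = -2.45 V ≤ V_t, so take I_D = 9.01 mA.
Then V_GS = 3.75 V and V_DS = V_DD − I_D(R_D+R_S) = 19 − 9.01×0.95 = 10.4 V.
Saturation requires V_DS ≥ V_GS − V_t = 2.15 V; 10.4 ≥ 2.15 ✓.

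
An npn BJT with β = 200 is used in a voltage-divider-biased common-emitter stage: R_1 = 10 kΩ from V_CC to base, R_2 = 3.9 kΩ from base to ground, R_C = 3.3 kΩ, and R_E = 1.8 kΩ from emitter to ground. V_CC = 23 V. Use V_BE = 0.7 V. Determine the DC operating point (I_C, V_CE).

Thevenize the base divider: V_Th = V_CC·R_2/(R_1+R_2) = 23×3.9/13.9 = 6.45 V, R_Th = R_1‖R_2 = 2.81 kΩ.
Base-emitter loop: V_Th = I_B·R_Th + V_BE + (β+1)I_B·R_E, so I_B = (6.45 − 0.7) / (2.81 + 201×1.8) = 0.0158 mA.
I_C = β·I_B = 200×0.0158 = 3.16 mA, and I_E = (β+1)I_B = 3.17 mA.
V_CE = V_CC − I_C·R_C − I_E·R_E = 23 − 3.16×3.3 − 3.17×1.8 = 6.88 V.
V_CE = 6.88 V > 0.2 V confirms active-region operation.

I_C ≈ 3.2 mA, V_CE ≈ 6.9 V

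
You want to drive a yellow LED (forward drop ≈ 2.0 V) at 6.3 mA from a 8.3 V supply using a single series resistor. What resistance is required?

R ≈ 1 kΩ

The resistor drops V_S − V_D = 8.3 − 2.0 = 6.3 V at 6.3 mA.
R = 6.3 V / 6.3 mA = 1 kΩ.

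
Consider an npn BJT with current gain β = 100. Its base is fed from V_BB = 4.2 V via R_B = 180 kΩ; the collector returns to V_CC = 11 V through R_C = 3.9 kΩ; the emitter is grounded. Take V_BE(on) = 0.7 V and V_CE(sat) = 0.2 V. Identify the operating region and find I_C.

Assume active. Base-emitter loop: I_B = (V_BB − V_BE)/R_B = (4.2 − 0.7)/180 = 0.0194 mA.
I_C = β·I_B = 100×0.0194 = 1.94 mA.
V_CE = V_CC − I_C·R_C = 11 − 1.94×3.9 = 3.42 V > V_CE(sat), so the active-region assumption holds.

active; I_C ≈ 1.9 mA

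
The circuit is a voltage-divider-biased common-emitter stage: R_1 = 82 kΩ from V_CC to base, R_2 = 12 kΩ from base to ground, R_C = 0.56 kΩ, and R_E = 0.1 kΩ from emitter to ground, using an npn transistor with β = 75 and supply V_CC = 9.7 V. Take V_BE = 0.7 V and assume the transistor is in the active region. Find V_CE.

V_CE ≈ 8.2 V

Thevenize the base divider: V_Th = V_CC·R_2/(R_1+R_2) = 9.7×12/94 = 1.24 V, R_Th = R_1‖R_2 = 10.5 kΩ.
Base-emitter loop: V_Th = I_B·R_Th + V_BE + (β+1)I_B·R_E, so I_B = (1.24 − 0.7) / (10.5 + 76×0.1) = 0.0298 mA.
I_C = β·I_B = 75×0.0298 = 2.23 mA, and I_E = (β+1)I_B = 2.26 mA.
V_CE = V_CC − I_C·R_C − I_E·R_E = 9.7 − 2.23×0.56 − 2.26×0.1 = 8.22 V.
V_CE = 8.22 V > 0.2 V confirms active-region operation.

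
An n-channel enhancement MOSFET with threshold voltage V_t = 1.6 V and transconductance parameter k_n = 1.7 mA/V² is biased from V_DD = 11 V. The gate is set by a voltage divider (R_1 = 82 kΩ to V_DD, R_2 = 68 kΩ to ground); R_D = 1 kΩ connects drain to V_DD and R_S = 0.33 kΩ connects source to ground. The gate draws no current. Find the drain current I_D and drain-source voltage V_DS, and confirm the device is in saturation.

V_G = V_DD·R_2/(R_1+R_2) = 11×68/150 = 4.99 V.
Assume saturation: I_D = (k_n/2)(V_GS − V_t)² with V_GS = V_G − I_D·R_S = 4.99 − 0.33·I_D.
Substituting gives 0.0926·I_D² − 2.9·I_D + 9.75 = 0, with roots I_D = 3.83 or 27.5 mA.
The root I_D = 27.5 mA gives V_GS = -4.09 V ≤ V_t, so take I_D = 3.83 mA.
Then V_GS = 3.72 V and V_DS = V_DD − I_D(R_D+R_S) = 11 − 3.83×1.33 = 5.91 V.
Saturation requires V_DS ≥ V_GS − V_t = 2.12 V; 5.91 ≥ 2.12 ✓.

I_D ≈ 3.8 mA, V_DS ≈ 5.9 V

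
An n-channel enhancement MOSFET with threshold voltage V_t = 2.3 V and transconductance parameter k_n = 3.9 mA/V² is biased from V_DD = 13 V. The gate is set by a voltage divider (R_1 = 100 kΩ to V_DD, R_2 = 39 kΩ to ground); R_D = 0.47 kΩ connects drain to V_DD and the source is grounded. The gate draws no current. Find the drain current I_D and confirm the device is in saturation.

V_G = V_DD·R_2/(R_1+R_2) = 13×39/139 = 3.65 V. With the source grounded, V_GS = V_G = 3.65 V.
Assume saturation: I_D = (k_n/2)(V_GS − V_t)² = (3.9/2)×(3.65 − 2.3)² = 1.95×1.35² = 3.54 mA.
V_DS = V_DD − I_D·R_D = 13 − 3.54×0.47 = 11.3 V.
Saturation requires V_DS ≥ V_GS − V_t = 1.35 V; 11.3 ≥ 1.35 ✓.

I_D ≈ 3.5 mA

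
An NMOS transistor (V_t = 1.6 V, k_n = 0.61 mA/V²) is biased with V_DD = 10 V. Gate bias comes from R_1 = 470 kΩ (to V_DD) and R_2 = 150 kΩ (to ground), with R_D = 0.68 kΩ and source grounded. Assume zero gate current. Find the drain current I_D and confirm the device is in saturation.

V_G = V_DD·R_2/(R_1+R_2) = 10×150/620 = 2.42 V. With the source grounded, V_GS = V_G = 2.42 V.
Assume saturation: I_D = (k_n/2)(V_GS − V_t)² = (0.61/2)×(2.42 − 1.6)² = 0.305×0.819² = 0.205 mA.
V_DS = V_DD − I_D·R_D = 10 − 0.205×0.68 = 9.86 V.
Saturation requires V_DS ≥ V_GS − V_t = 0.819 V; 9.86 ≥ 0.819 ✓.

I_D ≈ 0.2 mA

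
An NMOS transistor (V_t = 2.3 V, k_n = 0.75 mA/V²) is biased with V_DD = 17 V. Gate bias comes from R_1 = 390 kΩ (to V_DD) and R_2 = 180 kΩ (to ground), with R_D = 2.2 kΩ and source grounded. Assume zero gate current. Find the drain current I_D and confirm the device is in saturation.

V_G = V_DD·R_2/(R_1+R_2) = 17×180/570 = 5.37 V. With the source grounded, V_GS = V_G = 5.37 V.
Assume saturation: I_D = (k_n/2)(V_GS − V_t)² = (0.75/2)×(5.37 − 2.3)² = 0.375×3.07² = 3.53 mA.
V_DS = V_DD − I_D·R_D = 17 − 3.53×2.2 = 9.23 V.
Saturation requires V_DS ≥ V_GS − V_t = 3.07 V; 9.23 ≥ 3.07 ✓.

I_D ≈ 3.5 mA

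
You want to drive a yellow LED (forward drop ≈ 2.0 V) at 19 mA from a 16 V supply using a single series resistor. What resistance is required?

R ≈ 0.74 kΩ

The resistor drops V_S − V_D = 16 − 2.0 = 14 V at 19 mA.
R = 14 V / 19 mA = 0.737 kΩ.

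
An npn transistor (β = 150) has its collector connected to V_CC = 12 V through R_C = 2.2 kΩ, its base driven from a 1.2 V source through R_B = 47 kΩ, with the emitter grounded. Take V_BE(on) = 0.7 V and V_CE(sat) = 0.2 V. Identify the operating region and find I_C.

active; I_C ≈ 1.6 mA

Assume active. Base-emitter loop: I_B = (V_BB − V_BE)/R_B = (1.2 − 0.7)/47 = 0.0106 mA.
I_C = β·I_B = 150×0.0106 = 1.6 mA.
V_CE = V_CC − I_C·R_C = 12 − 1.6×2.2 = 8.49 V > V_CE(sat), so the active-region assumption holds.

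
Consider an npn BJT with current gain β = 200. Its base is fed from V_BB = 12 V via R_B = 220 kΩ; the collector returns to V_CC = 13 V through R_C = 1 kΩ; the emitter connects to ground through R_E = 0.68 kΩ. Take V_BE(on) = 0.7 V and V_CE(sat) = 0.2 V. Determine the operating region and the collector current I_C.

active; I_C ≈ 6.3 mA

Assume active. Base-emitter loop: I_B = (V_BB − V_BE)/(R_B + (β+1)R_E) = (12 − 0.7)/(220 + 201×0.68) = 0.0317 mA.
I_C = β·I_B = 200×0.0317 = 6.34 mA.
V_CE = V_CC − I_C·R_C − I_E·R_E = 13 − 6.34×1 − 6.37×0.68 = 2.33 V > V_CE(sat), so the active-region assumption holds.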